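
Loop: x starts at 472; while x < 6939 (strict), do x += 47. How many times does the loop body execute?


Step 1: x goes from 472 toward 6939 by 47; the body runs while x<6939, so iterations = ceil((bound-start)/step)
Step 2: Distance=6467
Step 3: ceil(6467/47)=138

138


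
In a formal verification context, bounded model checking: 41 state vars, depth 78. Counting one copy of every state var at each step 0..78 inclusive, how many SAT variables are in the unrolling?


BMC unrolls to depth k, creating one copy of each state var for steps 0..k.
Step count = 78 + 1 = 79 (steps 0 through 78)
Vars per step = 41
Total = 41 * 79 = 3239

3239


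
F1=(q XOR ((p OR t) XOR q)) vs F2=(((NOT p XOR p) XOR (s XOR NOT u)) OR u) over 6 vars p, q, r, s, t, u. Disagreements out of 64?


F1 = (q XOR ((p OR t) XOR q))
F2 = (((NOT p XOR p) XOR (s XOR NOT u)) OR u)
Evaluate both on each of 64 rows (bits = p,q,r,s,t,u):
  row 0 [000000]: F1=0 F2=0 -> 0
  row 1 [000001]: F1=0 F2=1 (differ) -> 1
  row 2 [000010]: F1=1 F2=0 (differ) -> 1
  row 3 [000011]: F1=1 F2=1 -> 0
  row 4 [000100]: F1=0 F2=1 (differ) -> 1
  (every remaining row is evaluated the same way; all 64 results are listed next)
Full result column, 8 rows per line (p,q,r fixed per line; s,t,u runs 000..111 left to right):
  rows 0-7 [p,q,r=000]: 01101100  (ones: 4)
  rows 8-15 [p,q,r=001]: 01101100  (ones: 4)
  rows 16-23 [p,q,r=010]: 01101100  (ones: 4)
  rows 24-31 [p,q,r=011]: 01101100  (ones: 4)
  rows 32-39 [p,q,r=100]: 10100000  (ones: 2)
  rows 40-47 [p,q,r=101]: 10100000  (ones: 2)
  rows 48-55 [p,q,r=110]: 10100000  (ones: 2)
  rows 56-63 [p,q,r=111]: 10100000  (ones: 2)
Disagreements = 4+4+4+4+2+2+2+2 = 24

24


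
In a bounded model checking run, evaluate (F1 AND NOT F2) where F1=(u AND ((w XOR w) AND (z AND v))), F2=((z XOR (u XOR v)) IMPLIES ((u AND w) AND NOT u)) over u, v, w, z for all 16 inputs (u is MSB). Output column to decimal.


F1 = (u AND ((w XOR w) AND (z AND v)))
F2 = ((z XOR (u XOR v)) IMPLIES ((u AND w) AND NOT u))
Counterexample to F1=>F2 is where F1=1 and F2=0.
Evaluate each row (bits = u,v,w,z, MSB first):
  row 0 [0000]: F1=0 F2=1 -> F1&~F2 -> 0
  row 1 [0001]: F1=0 F2=0 -> F1&~F2 -> 0
  row 2 [0010]: F1=0 F2=1 -> F1&~F2 -> 0
  row 3 [0011]: F1=0 F2=0 -> F1&~F2 -> 0
  row 4 [0100]: F1=0 F2=0 -> F1&~F2 -> 0
  row 5 [0101]: F1=0 F2=1 -> F1&~F2 -> 0
  row 6 [0110]: F1=0 F2=0 -> F1&~F2 -> 0
  row 7 [0111]: F1=0 F2=1 -> F1&~F2 -> 0
  row 8 [1000]: F1=0 F2=0 -> F1&~F2 -> 0
  row 9 [1001]: F1=0 F2=1 -> F1&~F2 -> 0
  row 10 [1010]: F1=0 F2=0 -> F1&~F2 -> 0
  row 11 [1011]: F1=0 F2=1 -> F1&~F2 -> 0
  row 12 [1100]: F1=0 F2=1 -> F1&~F2 -> 0
  row 13 [1101]: F1=0 F2=0 -> F1&~F2 -> 0
  row 14 [1110]: F1=0 F2=1 -> F1&~F2 -> 0
  row 15 [1111]: F1=0 F2=0 -> F1&~F2 -> 0
Full result column, 4 rows per line (u,v fixed per line; w,z runs 00..11 left to right):
  rows 0-3 [u,v=00]: 0000  = hex 0
  rows 4-7 [u,v=01]: 0000  = hex 0
  rows 8-11 [u,v=10]: 0000  = hex 0
  rows 12-15 [u,v=11]: 0000  = hex 0
Counterexample vector (row 0 .. row 15) = 0000000000000000
Output column grouped in 4s = 0000 0000 0000 0000 = 0x0000
Convert to decimal digit by digit (value = value*16 + digit):
  0 -> 0
  0*16 + 0 = 0
  0*16 + 0 = 0
  0*16 + 0 = 0
Decimal = 0

0


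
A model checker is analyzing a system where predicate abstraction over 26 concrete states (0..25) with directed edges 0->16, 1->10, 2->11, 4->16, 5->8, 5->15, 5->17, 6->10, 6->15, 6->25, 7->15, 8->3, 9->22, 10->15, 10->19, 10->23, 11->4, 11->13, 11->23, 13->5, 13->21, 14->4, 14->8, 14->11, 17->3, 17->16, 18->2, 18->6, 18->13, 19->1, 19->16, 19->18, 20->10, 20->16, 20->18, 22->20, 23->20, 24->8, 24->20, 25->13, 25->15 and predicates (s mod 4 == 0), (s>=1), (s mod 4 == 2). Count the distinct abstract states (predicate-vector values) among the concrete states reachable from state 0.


BFS from 0:
Concrete reachable: {0, 16}
Abstract via predicates (s mod 4 == 0), (s>=1), (s mod 4 == 2):
  (1,0,0) <- {0}
  (1,1,0) <- {16}
Distinct abstract states = 2

2


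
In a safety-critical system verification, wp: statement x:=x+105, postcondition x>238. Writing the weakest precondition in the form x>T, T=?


Formula: wp(x:=E, P) = P[E/x] (substitute E for x in postcondition)
Step 1: Postcondition: x>238
Step 2: Substitute x+105 for x: x+105>238
Step 3: Solve for x: x > 238-105 = 133

133


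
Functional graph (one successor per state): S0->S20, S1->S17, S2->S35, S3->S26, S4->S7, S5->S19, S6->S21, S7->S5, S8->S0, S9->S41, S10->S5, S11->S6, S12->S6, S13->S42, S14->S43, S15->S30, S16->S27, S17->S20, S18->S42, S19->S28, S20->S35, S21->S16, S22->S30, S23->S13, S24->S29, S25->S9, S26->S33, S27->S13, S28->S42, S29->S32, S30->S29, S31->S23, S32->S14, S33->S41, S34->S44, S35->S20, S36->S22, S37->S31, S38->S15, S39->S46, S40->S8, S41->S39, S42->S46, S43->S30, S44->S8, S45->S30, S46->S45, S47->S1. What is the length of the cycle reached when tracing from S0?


Trace from S0 until a state repeats:
  S0 -> S20 -> S35 -> S20
S20 first seen at step 1, revisited at step 3.
Cycle length = 3 - 1 = 2

2


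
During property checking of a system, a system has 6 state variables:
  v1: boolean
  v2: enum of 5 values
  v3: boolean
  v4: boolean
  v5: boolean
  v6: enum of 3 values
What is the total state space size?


State space = product of domain sizes of all variables.
Domain sizes:
  v1 (boolean): 2
  v2 (enum of 5 values): 5
  v3 (boolean): 2
  v4 (boolean): 2
  v5 (boolean): 2
  v6 (enum of 3 values): 3
Product = 2 * 5 * 2 * 2 * 2 * 3 = 240

240


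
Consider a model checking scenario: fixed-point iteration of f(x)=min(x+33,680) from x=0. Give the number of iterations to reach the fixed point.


Step 1: x=0, cap=680, increment=33
Step 2: x grows by 33 each step until capped at 680; fixed point is x=680
Step 3: iterations = ceil(680/33) = 21

21


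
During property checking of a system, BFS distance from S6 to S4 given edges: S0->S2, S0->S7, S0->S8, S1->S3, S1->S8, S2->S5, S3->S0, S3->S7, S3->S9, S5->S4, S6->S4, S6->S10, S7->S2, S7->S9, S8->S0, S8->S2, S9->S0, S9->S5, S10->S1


BFS layer-by-layer from S6:
  dist 0: {S6}
  dist 1: {S4, S10}
  -> S4 reached at distance 1
Shortest path length = 1

1


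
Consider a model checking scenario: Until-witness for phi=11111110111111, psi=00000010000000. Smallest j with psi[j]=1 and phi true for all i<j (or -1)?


(phi U psi) at 0: need smallest j with psi[j]=1 and phi[i]=1 for all i in [0,j).
Scan from step 0:
  step 0: phi=1, psi=0 -> continue
  step 1: phi=1, psi=0 -> continue
  step 2: phi=1, psi=0 -> continue
  step 3: phi=1, psi=0 -> continue
  step 6: psi=1 and phi held for [0,6) -> witness found
Witness step = 6

6


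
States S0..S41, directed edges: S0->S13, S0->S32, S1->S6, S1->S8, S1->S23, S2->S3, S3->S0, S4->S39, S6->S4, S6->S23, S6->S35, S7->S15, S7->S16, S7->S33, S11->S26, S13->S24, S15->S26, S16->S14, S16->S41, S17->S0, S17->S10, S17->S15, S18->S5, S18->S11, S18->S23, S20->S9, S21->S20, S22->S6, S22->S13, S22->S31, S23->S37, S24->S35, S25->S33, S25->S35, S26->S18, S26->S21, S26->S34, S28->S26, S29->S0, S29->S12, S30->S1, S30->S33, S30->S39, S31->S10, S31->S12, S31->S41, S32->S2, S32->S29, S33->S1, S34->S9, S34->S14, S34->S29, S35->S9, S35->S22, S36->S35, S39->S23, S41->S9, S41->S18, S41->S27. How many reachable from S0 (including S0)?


BFS from S0:
  layer 0: {S0}
  layer 1: {S13, S32}
  layer 2: {S2, S24, S29}
  layer 3: {S3, S12, S35}
  layer 4: {S9, S22}
  layer 5: {S6, S31}
  layer 6: {S4, S10, S23, S41}
  layer 7: {S18, S27, S37, S39}
  layer 8: {S5, S11}
  layer 9: {S26}
  layer 10: {S21, S34}
  layer 11: {S14, S20}
Reachable set: {S0, S2, S3, S4, S5, S6, S9, S10, S11, S12, S13, S14, S18, S20, S21, S22, S23, S24, S26, S27, S29, S31, S32, S34, S35, S37, S39, S41}
Count = 28

28


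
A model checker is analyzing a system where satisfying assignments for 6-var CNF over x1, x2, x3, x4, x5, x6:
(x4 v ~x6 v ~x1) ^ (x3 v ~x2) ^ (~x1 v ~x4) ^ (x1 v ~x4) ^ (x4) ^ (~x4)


CNF with 6 clauses over 6 vars (64 assignments).
An assignment satisfies CNF iff every clause has >=1 true literal.
Check each row (bits = x1,x2,x3,x4,x5,x6; clause T/F shown):
  row 0 [000000]: clauses=TTTTFT -> 0
  row 1 [000001]: clauses=TTTTFT -> 0
  row 2 [000010]: clauses=TTTTFT -> 0
  row 3 [000011]: clauses=TTTTFT -> 0
  row 4 [000100]: clauses=TTTFTF -> 0
  (every remaining row is evaluated the same way; all 64 results are listed next)
Full result column, 8 rows per line (x1,x2,x3 fixed per line; x4,x5,x6 runs 000..111 left to right):
  rows 0-7 [x1,x2,x3=000]: 00000000  (ones: 0)
  rows 8-15 [x1,x2,x3=001]: 00000000  (ones: 0)
  rows 16-23 [x1,x2,x3=010]: 00000000  (ones: 0)
  rows 24-31 [x1,x2,x3=011]: 00000000  (ones: 0)
  rows 32-39 [x1,x2,x3=100]: 00000000  (ones: 0)
  rows 40-47 [x1,x2,x3=101]: 00000000  (ones: 0)
  rows 48-55 [x1,x2,x3=110]: 00000000  (ones: 0)
  rows 56-63 [x1,x2,x3=111]: 00000000  (ones: 0)
Satisfying assignments = 0+0+0+0+0+0+0+0 = 0

0


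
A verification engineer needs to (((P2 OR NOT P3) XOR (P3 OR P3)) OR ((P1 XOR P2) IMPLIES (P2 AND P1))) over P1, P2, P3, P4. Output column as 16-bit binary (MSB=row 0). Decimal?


Formula: (((P2 OR NOT P3) XOR (P3 OR P3)) OR ((P1 XOR P2) IMPLIES (P2 AND P1))) over P1, P2, P3, P4 (16 rows)
Evaluate each row (bits = P1,P2,P3,P4, MSB first):
  row 0 [0000]: (((0 OR NOT 0) XOR (0 OR 0)) OR ((0 XOR 0) IMPLIES (0 AND 0))) -> 1
  row 1 [0001]: (((0 OR NOT 0) XOR (0 OR 0)) OR ((0 XOR 0) IMPLIES (0 AND 0))) -> 1
  row 2 [0010]: (((0 OR NOT 1) XOR (1 OR 1)) OR ((0 XOR 0) IMPLIES (0 AND 0))) -> 1
  row 3 [0011]: (((0 OR NOT 1) XOR (1 OR 1)) OR ((0 XOR 0) IMPLIES (0 AND 0))) -> 1
  row 4 [0100]: (((1 OR NOT 0) XOR (0 OR 0)) OR ((0 XOR 1) IMPLIES (1 AND 0))) -> 1
  row 5 [0101]: (((1 OR NOT 0) XOR (0 OR 0)) OR ((0 XOR 1) IMPLIES (1 AND 0))) -> 1
  row 6 [0110]: (((1 OR NOT 1) XOR (1 OR 1)) OR ((0 XOR 1) IMPLIES (1 AND 0))) -> 0
  row 7 [0111]: (((1 OR NOT 1) XOR (1 OR 1)) OR ((0 XOR 1) IMPLIES (1 AND 0))) -> 0
  row 8 [1000]: (((0 OR NOT 0) XOR (0 OR 0)) OR ((1 XOR 0) IMPLIES (0 AND 1))) -> 1
  row 9 [1001]: (((0 OR NOT 0) XOR (0 OR 0)) OR ((1 XOR 0) IMPLIES (0 AND 1))) -> 1
  row 10 [1010]: (((0 OR NOT 1) XOR (1 OR 1)) OR ((1 XOR 0) IMPLIES (0 AND 1))) -> 1
  row 11 [1011]: (((0 OR NOT 1) XOR (1 OR 1)) OR ((1 XOR 0) IMPLIES (0 AND 1))) -> 1
  row 12 [1100]: (((1 OR NOT 0) XOR (0 OR 0)) OR ((1 XOR 1) IMPLIES (1 AND 1))) -> 1
  row 13 [1101]: (((1 OR NOT 0) XOR (0 OR 0)) OR ((1 XOR 1) IMPLIES (1 AND 1))) -> 1
  row 14 [1110]: (((1 OR NOT 1) XOR (1 OR 1)) OR ((1 XOR 1) IMPLIES (1 AND 1))) -> 1
  row 15 [1111]: (((1 OR NOT 1) XOR (1 OR 1)) OR ((1 XOR 1) IMPLIES (1 AND 1))) -> 1
Full result column, 4 rows per line (P1,P2 fixed per line; P3,P4 runs 00..11 left to right):
  rows 0-3 [P1,P2=00]: 1111  = hex F
  rows 4-7 [P1,P2=01]: 1100  = hex C
  rows 8-11 [P1,P2=10]: 1111  = hex F
  rows 12-15 [P1,P2=11]: 1111  = hex F
Output column (row 0 .. row 15) = 1111110011111111
Output column grouped in 4s = 1111 1100 1111 1111 = 0xFCFF
Convert to decimal digit by digit (value = value*16 + digit):
  F -> 15
  15*16 + 12 (C) = 252
  252*16 + 15 (F) = 4047
  4047*16 + 15 (F) = 64767
Decimal = 64767

64767


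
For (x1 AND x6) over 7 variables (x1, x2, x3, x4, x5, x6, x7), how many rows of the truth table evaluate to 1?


Formula: (x1 AND x6) over 7 vars (128 rows)
Evaluate each row (x1, x2, x3, x4, x5, x6, x7 as bits, MSB first):
  row 0 [0000000]: (0 AND 0) -> 0
  row 1 [0000001]: (0 AND 0) -> 0
  row 2 [0000010]: (0 AND 1) -> 0
  row 3 [0000011]: (0 AND 1) -> 0
  row 4 [0000100]: (0 AND 0) -> 0
  (every remaining row is evaluated the same way; all 128 results are listed next)
Full result column, 8 rows per line (x1,x2,x3,x4 fixed per line; x5,x6,x7 runs 000..111 left to right):
  rows 0-7 [x1,x2,x3,x4=0000]: 00000000  (ones: 0)
  rows 8-15 [x1,x2,x3,x4=0001]: 00000000  (ones: 0)
  rows 16-23 [x1,x2,x3,x4=0010]: 00000000  (ones: 0)
  rows 24-31 [x1,x2,x3,x4=0011]: 00000000  (ones: 0)
  rows 32-39 [x1,x2,x3,x4=0100]: 00000000  (ones: 0)
  rows 40-47 [x1,x2,x3,x4=0101]: 00000000  (ones: 0)
  rows 48-55 [x1,x2,x3,x4=0110]: 00000000  (ones: 0)
  rows 56-63 [x1,x2,x3,x4=0111]: 00000000  (ones: 0)
  rows 64-71 [x1,x2,x3,x4=1000]: 00110011  (ones: 4)
  rows 72-79 [x1,x2,x3,x4=1001]: 00110011  (ones: 4)
  rows 80-87 [x1,x2,x3,x4=1010]: 00110011  (ones: 4)
  rows 88-95 [x1,x2,x3,x4=1011]: 00110011  (ones: 4)
  rows 96-103 [x1,x2,x3,x4=1100]: 00110011  (ones: 4)
  rows 104-111 [x1,x2,x3,x4=1101]: 00110011  (ones: 4)
  rows 112-119 [x1,x2,x3,x4=1110]: 00110011  (ones: 4)
  rows 120-127 [x1,x2,x3,x4=1111]: 00110011  (ones: 4)
Count of 1-rows = 0+0+0+0+0+0+0+0+4+4+4+4+4+4+4+4 = 32

32


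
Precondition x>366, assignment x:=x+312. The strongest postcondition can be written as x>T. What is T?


Formula: sp(P, x:=E) = exists old_x. (x = E[old_x/x]) AND P[old_x/x] (old_x is the value of x before the assignment; eliminate old_x by solving x = E[old_x/x] for old_x)
Step 1: Precondition P: x>366, i.e. old_x > 366
Step 2: Assignment gives x = old_x + 312, so old_x = x - 312
Step 3: Substitute into P: x - 312 > 366
Step 4: Simplify: x > 366+312 = 678

678


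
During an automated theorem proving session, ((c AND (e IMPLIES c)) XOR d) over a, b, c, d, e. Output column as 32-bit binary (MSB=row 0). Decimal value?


Formula: ((c AND (e IMPLIES c)) XOR d) over a, b, c, d, e (32 rows)
Evaluate each row (bits = a,b,c,d,e, MSB first):
  row 0 [00000]: ((0 AND (0 IMPLIES 0)) XOR 0) -> 0
  row 1 [00001]: ((0 AND (1 IMPLIES 0)) XOR 0) -> 0
  row 2 [00010]: ((0 AND (0 IMPLIES 0)) XOR 1) -> 1
  row 3 [00011]: ((0 AND (1 IMPLIES 0)) XOR 1) -> 1
  row 4 [00100]: ((1 AND (0 IMPLIES 1)) XOR 0) -> 1
  row 5 [00101]: ((1 AND (1 IMPLIES 1)) XOR 0) -> 1
  row 6 [00110]: ((1 AND (0 IMPLIES 1)) XOR 1) -> 0
  row 7 [00111]: ((1 AND (1 IMPLIES 1)) XOR 1) -> 0
  row 8 [01000]: ((0 AND (0 IMPLIES 0)) XOR 0) -> 0
  row 9 [01001]: ((0 AND (1 IMPLIES 0)) XOR 0) -> 0
  row 10 [01010]: ((0 AND (0 IMPLIES 0)) XOR 1) -> 1
  row 11 [01011]: ((0 AND (1 IMPLIES 0)) XOR 1) -> 1
  row 12 [01100]: ((1 AND (0 IMPLIES 1)) XOR 0) -> 1
  row 13 [01101]: ((1 AND (1 IMPLIES 1)) XOR 0) -> 1
  row 14 [01110]: ((1 AND (0 IMPLIES 1)) XOR 1) -> 0
  row 15 [01111]: ((1 AND (1 IMPLIES 1)) XOR 1) -> 0
  row 16 [10000]: ((0 AND (0 IMPLIES 0)) XOR 0) -> 0
  row 17 [10001]: ((0 AND (1 IMPLIES 0)) XOR 0) -> 0
  row 18 [10010]: ((0 AND (0 IMPLIES 0)) XOR 1) -> 1
  row 19 [10011]: ((0 AND (1 IMPLIES 0)) XOR 1) -> 1
  row 20 [10100]: ((1 AND (0 IMPLIES 1)) XOR 0) -> 1
  row 21 [10101]: ((1 AND (1 IMPLIES 1)) XOR 0) -> 1
  row 22 [10110]: ((1 AND (0 IMPLIES 1)) XOR 1) -> 0
  row 23 [10111]: ((1 AND (1 IMPLIES 1)) XOR 1) -> 0
  row 24 [11000]: ((0 AND (0 IMPLIES 0)) XOR 0) -> 0
  row 25 [11001]: ((0 AND (1 IMPLIES 0)) XOR 0) -> 0
  row 26 [11010]: ((0 AND (0 IMPLIES 0)) XOR 1) -> 1
  row 27 [11011]: ((0 AND (1 IMPLIES 0)) XOR 1) -> 1
  row 28 [11100]: ((1 AND (0 IMPLIES 1)) XOR 0) -> 1
  row 29 [11101]: ((1 AND (1 IMPLIES 1)) XOR 0) -> 1
  row 30 [11110]: ((1 AND (0 IMPLIES 1)) XOR 1) -> 0
  row 31 [11111]: ((1 AND (1 IMPLIES 1)) XOR 1) -> 0
Full result column, 4 rows per line (a,b,c fixed per line; d,e runs 00..11 left to right):
  rows 0-3 [a,b,c=000]: 0011  = hex 3
  rows 4-7 [a,b,c=001]: 1100  = hex C
  rows 8-11 [a,b,c=010]: 0011  = hex 3
  rows 12-15 [a,b,c=011]: 1100  = hex C
  rows 16-19 [a,b,c=100]: 0011  = hex 3
  rows 20-23 [a,b,c=101]: 1100  = hex C
  rows 24-27 [a,b,c=110]: 0011  = hex 3
  rows 28-31 [a,b,c=111]: 1100  = hex C
Output column (row 0 .. row 31) = 00111100001111000011110000111100
Output column grouped in 4s = 0011 1100 0011 1100 0011 1100 0011 1100 = 0x3C3C3C3C
Convert to decimal digit by digit (value = value*16 + digit):
  3 -> 3
  3*16 + 12 (C) = 60
  60*16 + 3 = 963
  963*16 + 12 (C) = 15420
  15420*16 + 3 = 246723
  246723*16 + 12 (C) = 3947580
  3947580*16 + 3 = 63161283
  63161283*16 + 12 (C) = 1010580540
Decimal = 1010580540

1010580540


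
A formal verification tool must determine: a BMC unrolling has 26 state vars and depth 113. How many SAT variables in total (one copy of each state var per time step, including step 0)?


BMC unrolls to depth k, creating one copy of each state var for steps 0..k.
Step count = 113 + 1 = 114 (steps 0 through 113)
Vars per step = 26
Total = 26 * 114 = 2964

2964


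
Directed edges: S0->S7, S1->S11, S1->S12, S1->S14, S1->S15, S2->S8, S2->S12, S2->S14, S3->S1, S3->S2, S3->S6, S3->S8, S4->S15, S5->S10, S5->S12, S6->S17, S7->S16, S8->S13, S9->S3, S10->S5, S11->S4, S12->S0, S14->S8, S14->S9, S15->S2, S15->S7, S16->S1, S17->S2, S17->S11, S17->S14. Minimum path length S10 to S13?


BFS layer-by-layer from S10:
  dist 0: {S10}
  dist 1: {S5}
  dist 2: {S12}
  dist 3: {S0}
  dist 4: {S7}
  dist 5: {S16}
  dist 6: {S1}
  dist 7: {S11, S14, S15}
  dist 8: {S2, S4, S8, S9}
  dist 9: {S3, S13}
  -> S13 reached at distance 9
Shortest path length = 9

9


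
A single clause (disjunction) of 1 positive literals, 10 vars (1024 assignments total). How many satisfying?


Step 1: Total=2^10=1024
Step 2: Unsat when all 1 false: 2^9=512
Step 3: Sat=1024-512=512

512


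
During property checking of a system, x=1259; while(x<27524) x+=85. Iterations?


Step 1: x goes from 1259 toward 27524 by 85; the body runs while x<27524, so iterations = ceil((bound-start)/step)
Step 2: Distance=26265
Step 3: ceil(26265/85)=309

309


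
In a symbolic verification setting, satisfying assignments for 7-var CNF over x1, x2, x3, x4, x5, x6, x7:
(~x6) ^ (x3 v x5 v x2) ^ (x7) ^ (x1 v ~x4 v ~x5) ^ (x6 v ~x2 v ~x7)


CNF with 5 clauses over 7 vars (128 assignments).
An assignment satisfies CNF iff every clause has >=1 true literal.
Check each row (bits = x1,x2,x3,x4,x5,x6,x7; clause T/F shown):
  row 0 [0000000]: clauses=TFFTT -> 0
  row 1 [0000001]: clauses=TFTTT -> 0
  row 2 [0000010]: clauses=FFFTT -> 0
  row 3 [0000011]: clauses=FFTTT -> 0
  row 4 [0000100]: clauses=TTFTT -> 0
  (every remaining row is evaluated the same way; all 128 results are listed next)
Full result column, 8 rows per line (x1,x2,x3,x4 fixed per line; x5,x6,x7 runs 000..111 left to right):
  rows 0-7 [x1,x2,x3,x4=0000]: 00000100  (ones: 1)
  rows 8-15 [x1,x2,x3,x4=0001]: 00000000  (ones: 0)
  rows 16-23 [x1,x2,x3,x4=0010]: 01000100  (ones: 2)
  rows 24-31 [x1,x2,x3,x4=0011]: 01000000  (ones: 1)
  rows 32-39 [x1,x2,x3,x4=0100]: 00000000  (ones: 0)
  rows 40-47 [x1,x2,x3,x4=0101]: 00000000  (ones: 0)
  rows 48-55 [x1,x2,x3,x4=0110]: 00000000  (ones: 0)
  rows 56-63 [x1,x2,x3,x4=0111]: 00000000  (ones: 0)
  rows 64-71 [x1,x2,x3,x4=1000]: 00000100  (ones: 1)
  rows 72-79 [x1,x2,x3,x4=1001]: 00000100  (ones: 1)
  rows 80-87 [x1,x2,x3,x4=1010]: 01000100  (ones: 2)
  rows 88-95 [x1,x2,x3,x4=1011]: 01000100  (ones: 2)
  rows 96-103 [x1,x2,x3,x4=1100]: 00000000  (ones: 0)
  rows 104-111 [x1,x2,x3,x4=1101]: 00000000  (ones: 0)
  rows 112-119 [x1,x2,x3,x4=1110]: 00000000  (ones: 0)
  rows 120-127 [x1,x2,x3,x4=1111]: 00000000  (ones: 0)
Satisfying assignments = 1+0+2+1+0+0+0+0+1+1+2+2+0+0+0+0 = 10

10


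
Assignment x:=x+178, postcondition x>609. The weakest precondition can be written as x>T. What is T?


Formula: wp(x:=E, P) = P[E/x] (substitute E for x in postcondition)
Step 1: Postcondition: x>609
Step 2: Substitute x+178 for x: x+178>609
Step 3: Solve for x: x > 609-178 = 431

431


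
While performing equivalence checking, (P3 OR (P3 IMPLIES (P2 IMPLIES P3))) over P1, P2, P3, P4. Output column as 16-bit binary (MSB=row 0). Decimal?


Formula: (P3 OR (P3 IMPLIES (P2 IMPLIES P3))) over P1, P2, P3, P4 (16 rows)
Evaluate each row (bits = P1,P2,P3,P4, MSB first):
  row 0 [0000]: (0 OR (0 IMPLIES (0 IMPLIES 0))) -> 1
  row 1 [0001]: (0 OR (0 IMPLIES (0 IMPLIES 0))) -> 1
  row 2 [0010]: (1 OR (1 IMPLIES (0 IMPLIES 1))) -> 1
  row 3 [0011]: (1 OR (1 IMPLIES (0 IMPLIES 1))) -> 1
  row 4 [0100]: (0 OR (0 IMPLIES (1 IMPLIES 0))) -> 1
  row 5 [0101]: (0 OR (0 IMPLIES (1 IMPLIES 0))) -> 1
  row 6 [0110]: (1 OR (1 IMPLIES (1 IMPLIES 1))) -> 1
  row 7 [0111]: (1 OR (1 IMPLIES (1 IMPLIES 1))) -> 1
  row 8 [1000]: (0 OR (0 IMPLIES (0 IMPLIES 0))) -> 1
  row 9 [1001]: (0 OR (0 IMPLIES (0 IMPLIES 0))) -> 1
  row 10 [1010]: (1 OR (1 IMPLIES (0 IMPLIES 1))) -> 1
  row 11 [1011]: (1 OR (1 IMPLIES (0 IMPLIES 1))) -> 1
  row 12 [1100]: (0 OR (0 IMPLIES (1 IMPLIES 0))) -> 1
  row 13 [1101]: (0 OR (0 IMPLIES (1 IMPLIES 0))) -> 1
  row 14 [1110]: (1 OR (1 IMPLIES (1 IMPLIES 1))) -> 1
  row 15 [1111]: (1 OR (1 IMPLIES (1 IMPLIES 1))) -> 1
Full result column, 4 rows per line (P1,P2 fixed per line; P3,P4 runs 00..11 left to right):
  rows 0-3 [P1,P2=00]: 1111  = hex F
  rows 4-7 [P1,P2=01]: 1111  = hex F
  rows 8-11 [P1,P2=10]: 1111  = hex F
  rows 12-15 [P1,P2=11]: 1111  = hex F
Output column (row 0 .. row 15) = 1111111111111111
Output column grouped in 4s = 1111 1111 1111 1111 = 0xFFFF
Convert to decimal digit by digit (value = value*16 + digit):
  F -> 15
  15*16 + 15 (F) = 255
  255*16 + 15 (F) = 4095
  4095*16 + 15 (F) = 65535
Decimal = 65535

65535


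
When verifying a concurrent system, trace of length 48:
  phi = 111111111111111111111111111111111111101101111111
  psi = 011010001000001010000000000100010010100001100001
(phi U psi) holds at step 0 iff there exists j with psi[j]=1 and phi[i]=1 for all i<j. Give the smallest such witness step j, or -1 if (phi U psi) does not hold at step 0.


(phi U psi) at 0: need smallest j with psi[j]=1 and phi[i]=1 for all i in [0,j).
Scan from step 0:
  step 0: phi=1, psi=0 -> continue
  step 1: psi=1 and phi held for [0,1) -> witness found
Witness step = 1

1


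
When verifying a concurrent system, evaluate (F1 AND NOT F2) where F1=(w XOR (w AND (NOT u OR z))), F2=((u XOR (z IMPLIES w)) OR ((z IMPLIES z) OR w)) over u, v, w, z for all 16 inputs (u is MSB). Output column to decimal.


F1 = (w XOR (w AND (NOT u OR z)))
F2 = ((u XOR (z IMPLIES w)) OR ((z IMPLIES z) OR w))
Counterexample to F1=>F2 is where F1=1 and F2=0.
Evaluate each row (bits = u,v,w,z, MSB first):
  row 0 [0000]: F1=0 F2=1 -> F1&~F2 -> 0
  row 1 [0001]: F1=0 F2=1 -> F1&~F2 -> 0
  row 2 [0010]: F1=0 F2=1 -> F1&~F2 -> 0
  row 3 [0011]: F1=0 F2=1 -> F1&~F2 -> 0
  row 4 [0100]: F1=0 F2=1 -> F1&~F2 -> 0
  row 5 [0101]: F1=0 F2=1 -> F1&~F2 -> 0
  row 6 [0110]: F1=0 F2=1 -> F1&~F2 -> 0
  row 7 [0111]: F1=0 F2=1 -> F1&~F2 -> 0
  row 8 [1000]: F1=0 F2=1 -> F1&~F2 -> 0
  row 9 [1001]: F1=0 F2=1 -> F1&~F2 -> 0
  row 10 [1010]: F1=1 F2=1 -> F1&~F2 -> 0
  row 11 [1011]: F1=0 F2=1 -> F1&~F2 -> 0
  row 12 [1100]: F1=0 F2=1 -> F1&~F2 -> 0
  row 13 [1101]: F1=0 F2=1 -> F1&~F2 -> 0
  row 14 [1110]: F1=1 F2=1 -> F1&~F2 -> 0
  row 15 [1111]: F1=0 F2=1 -> F1&~F2 -> 0
Full result column, 4 rows per line (u,v fixed per line; w,z runs 00..11 left to right):
  rows 0-3 [u,v=00]: 0000  = hex 0
  rows 4-7 [u,v=01]: 0000  = hex 0
  rows 8-11 [u,v=10]: 0000  = hex 0
  rows 12-15 [u,v=11]: 0000  = hex 0
Counterexample vector (row 0 .. row 15) = 0000000000000000
Output column grouped in 4s = 0000 0000 0000 0000 = 0x0000
Convert to decimal digit by digit (value = value*16 + digit):
  0 -> 0
  0*16 + 0 = 0
  0*16 + 0 = 0
  0*16 + 0 = 0
Decimal = 0

0


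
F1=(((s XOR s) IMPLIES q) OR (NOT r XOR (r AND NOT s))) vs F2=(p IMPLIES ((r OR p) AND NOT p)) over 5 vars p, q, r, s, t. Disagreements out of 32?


F1 = (((s XOR s) IMPLIES q) OR (NOT r XOR (r AND NOT s)))
F2 = (p IMPLIES ((r OR p) AND NOT p))
Evaluate both on each of 32 rows (bits = p,q,r,s,t):
  row 0 [00000]: F1=1 F2=1 -> 0
  row 1 [00001]: F1=1 F2=1 -> 0
  row 2 [00010]: F1=1 F2=1 -> 0
  row 3 [00011]: F1=1 F2=1 -> 0
  row 4 [00100]: F1=1 F2=1 -> 0
  row 5 [00101]: F1=1 F2=1 -> 0
  row 6 [00110]: F1=1 F2=1 -> 0
  row 7 [00111]: F1=1 F2=1 -> 0
  row 8 [01000]: F1=1 F2=1 -> 0
  row 9 [01001]: F1=1 F2=1 -> 0
  row 10 [01010]: F1=1 F2=1 -> 0
  row 11 [01011]: F1=1 F2=1 -> 0
  row 12 [01100]: F1=1 F2=1 -> 0
  row 13 [01101]: F1=1 F2=1 -> 0
  row 14 [01110]: F1=1 F2=1 -> 0
  row 15 [01111]: F1=1 F2=1 -> 0
  row 16 [10000]: F1=1 F2=0 (differ) -> 1
  row 17 [10001]: F1=1 F2=0 (differ) -> 1
  row 18 [10010]: F1=1 F2=0 (differ) -> 1
  row 19 [10011]: F1=1 F2=0 (differ) -> 1
  row 20 [10100]: F1=1 F2=0 (differ) -> 1
  row 21 [10101]: F1=1 F2=0 (differ) -> 1
  row 22 [10110]: F1=1 F2=0 (differ) -> 1
  row 23 [10111]: F1=1 F2=0 (differ) -> 1
  row 24 [11000]: F1=1 F2=0 (differ) -> 1
  row 25 [11001]: F1=1 F2=0 (differ) -> 1
  row 26 [11010]: F1=1 F2=0 (differ) -> 1
  row 27 [11011]: F1=1 F2=0 (differ) -> 1
  row 28 [11100]: F1=1 F2=0 (differ) -> 1
  row 29 [11101]: F1=1 F2=0 (differ) -> 1
  row 30 [11110]: F1=1 F2=0 (differ) -> 1
  row 31 [11111]: F1=1 F2=0 (differ) -> 1
Full result column, 8 rows per line (p,q fixed per line; r,s,t runs 000..111 left to right):
  rows 0-7 [p,q=00]: 00000000  (ones: 0)
  rows 8-15 [p,q=01]: 00000000  (ones: 0)
  rows 16-23 [p,q=10]: 11111111  (ones: 8)
  rows 24-31 [p,q=11]: 11111111  (ones: 8)
Disagreements = 0+0+8+8 = 16

16


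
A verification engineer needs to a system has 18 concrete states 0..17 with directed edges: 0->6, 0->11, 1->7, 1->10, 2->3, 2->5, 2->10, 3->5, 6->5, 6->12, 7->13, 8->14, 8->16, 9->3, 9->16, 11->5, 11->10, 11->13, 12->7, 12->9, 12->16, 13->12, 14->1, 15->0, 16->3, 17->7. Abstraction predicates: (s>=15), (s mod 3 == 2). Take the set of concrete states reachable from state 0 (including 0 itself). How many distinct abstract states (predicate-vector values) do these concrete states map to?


BFS from 0:
Concrete reachable: {0, 3, 5, 6, 7, 9, 10, 11, 12, 13, 16}
Abstract via predicates (s>=15), (s mod 3 == 2):
  (0,0) <- {0, 3, 6, 7, 9, 10, 12, 13}
  (0,1) <- {5, 11}
  (1,0) <- {16}
Distinct abstract states = 3

3


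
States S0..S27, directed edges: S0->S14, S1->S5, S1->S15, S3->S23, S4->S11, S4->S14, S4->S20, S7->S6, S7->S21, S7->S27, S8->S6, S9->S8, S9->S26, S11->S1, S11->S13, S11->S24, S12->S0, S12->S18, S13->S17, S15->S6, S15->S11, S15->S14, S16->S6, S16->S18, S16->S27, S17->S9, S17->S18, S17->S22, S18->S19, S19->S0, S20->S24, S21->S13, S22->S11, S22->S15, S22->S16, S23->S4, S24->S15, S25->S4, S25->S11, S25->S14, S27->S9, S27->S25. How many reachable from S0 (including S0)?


BFS from S0:
  layer 0: {S0}
  layer 1: {S14}
Reachable set: {S0, S14}
Count = 2

2


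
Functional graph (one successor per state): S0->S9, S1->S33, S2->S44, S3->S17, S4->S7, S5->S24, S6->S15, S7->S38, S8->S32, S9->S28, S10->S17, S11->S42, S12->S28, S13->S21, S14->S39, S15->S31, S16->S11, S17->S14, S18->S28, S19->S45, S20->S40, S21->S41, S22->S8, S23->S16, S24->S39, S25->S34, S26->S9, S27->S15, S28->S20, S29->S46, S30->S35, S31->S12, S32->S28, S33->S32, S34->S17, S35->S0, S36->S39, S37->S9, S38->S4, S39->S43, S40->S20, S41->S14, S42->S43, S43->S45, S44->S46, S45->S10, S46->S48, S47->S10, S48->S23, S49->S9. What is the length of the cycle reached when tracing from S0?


Trace from S0 until a state repeats:
  S0 -> S9 -> S28 -> S20 -> S40 -> S20
S20 first seen at step 3, revisited at step 5.
Cycle length = 5 - 3 = 2

2


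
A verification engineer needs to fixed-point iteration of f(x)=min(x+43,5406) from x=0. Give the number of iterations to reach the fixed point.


Step 1: x=0, cap=5406, increment=43
Step 2: x grows by 43 each step until capped at 5406; fixed point is x=5406
Step 3: iterations = ceil(5406/43) = 126

126


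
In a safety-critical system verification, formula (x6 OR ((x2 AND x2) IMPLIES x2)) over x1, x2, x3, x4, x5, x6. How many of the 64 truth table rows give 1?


Formula: (x6 OR ((x2 AND x2) IMPLIES x2)) over 6 vars (64 rows)
Evaluate each row (x1, x2, x3, x4, x5, x6 as bits, MSB first):
  row 0 [000000]: (0 OR ((0 AND 0) IMPLIES 0)) -> 1
  row 1 [000001]: (1 OR ((0 AND 0) IMPLIES 0)) -> 1
  row 2 [000010]: (0 OR ((0 AND 0) IMPLIES 0)) -> 1
  row 3 [000011]: (1 OR ((0 AND 0) IMPLIES 0)) -> 1
  row 4 [000100]: (0 OR ((0 AND 0) IMPLIES 0)) -> 1
  (every remaining row is evaluated the same way; all 64 results are listed next)
Full result column, 8 rows per line (x1,x2,x3 fixed per line; x4,x5,x6 runs 000..111 left to right):
  rows 0-7 [x1,x2,x3=000]: 11111111  (ones: 8)
  rows 8-15 [x1,x2,x3=001]: 11111111  (ones: 8)
  rows 16-23 [x1,x2,x3=010]: 11111111  (ones: 8)
  rows 24-31 [x1,x2,x3=011]: 11111111  (ones: 8)
  rows 32-39 [x1,x2,x3=100]: 11111111  (ones: 8)
  rows 40-47 [x1,x2,x3=101]: 11111111  (ones: 8)
  rows 48-55 [x1,x2,x3=110]: 11111111  (ones: 8)
  rows 56-63 [x1,x2,x3=111]: 11111111  (ones: 8)
Count of 1-rows = 8+8+8+8+8+8+8+8 = 64

64


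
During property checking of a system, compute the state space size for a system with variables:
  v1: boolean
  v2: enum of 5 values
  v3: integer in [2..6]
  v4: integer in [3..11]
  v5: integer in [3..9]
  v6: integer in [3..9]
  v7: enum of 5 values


State space = product of domain sizes of all variables.
Domain sizes:
  v1 (boolean): 2
  v2 (enum of 5 values): 5
  v3 (integer in [2..6]): 5
  v4 (integer in [3..11]): 9
  v5 (integer in [3..9]): 7
  v6 (integer in [3..9]): 7
  v7 (enum of 5 values): 5
Product = 2 * 5 * 5 * 9 * 7 * 7 * 5 = 110250

110250


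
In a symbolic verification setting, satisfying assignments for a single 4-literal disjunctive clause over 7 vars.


Step 1: Total=2^7=128
Step 2: Unsat when all 4 false: 2^3=8
Step 3: Sat=128-8=120

120


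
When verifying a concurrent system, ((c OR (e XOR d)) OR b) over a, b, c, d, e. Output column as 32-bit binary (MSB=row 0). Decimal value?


Formula: ((c OR (e XOR d)) OR b) over a, b, c, d, e (32 rows)
Evaluate each row (bits = a,b,c,d,e, MSB first):
  row 0 [00000]: ((0 OR (0 XOR 0)) OR 0) -> 0
  row 1 [00001]: ((0 OR (1 XOR 0)) OR 0) -> 1
  row 2 [00010]: ((0 OR (0 XOR 1)) OR 0) -> 1
  row 3 [00011]: ((0 OR (1 XOR 1)) OR 0) -> 0
  row 4 [00100]: ((1 OR (0 XOR 0)) OR 0) -> 1
  row 5 [00101]: ((1 OR (1 XOR 0)) OR 0) -> 1
  row 6 [00110]: ((1 OR (0 XOR 1)) OR 0) -> 1
  row 7 [00111]: ((1 OR (1 XOR 1)) OR 0) -> 1
  row 8 [01000]: ((0 OR (0 XOR 0)) OR 1) -> 1
  row 9 [01001]: ((0 OR (1 XOR 0)) OR 1) -> 1
  row 10 [01010]: ((0 OR (0 XOR 1)) OR 1) -> 1
  row 11 [01011]: ((0 OR (1 XOR 1)) OR 1) -> 1
  row 12 [01100]: ((1 OR (0 XOR 0)) OR 1) -> 1
  row 13 [01101]: ((1 OR (1 XOR 0)) OR 1) -> 1
  row 14 [01110]: ((1 OR (0 XOR 1)) OR 1) -> 1
  row 15 [01111]: ((1 OR (1 XOR 1)) OR 1) -> 1
  row 16 [10000]: ((0 OR (0 XOR 0)) OR 0) -> 0
  row 17 [10001]: ((0 OR (1 XOR 0)) OR 0) -> 1
  row 18 [10010]: ((0 OR (0 XOR 1)) OR 0) -> 1
  row 19 [10011]: ((0 OR (1 XOR 1)) OR 0) -> 0
  row 20 [10100]: ((1 OR (0 XOR 0)) OR 0) -> 1
  row 21 [10101]: ((1 OR (1 XOR 0)) OR 0) -> 1
  row 22 [10110]: ((1 OR (0 XOR 1)) OR 0) -> 1
  row 23 [10111]: ((1 OR (1 XOR 1)) OR 0) -> 1
  row 24 [11000]: ((0 OR (0 XOR 0)) OR 1) -> 1
  row 25 [11001]: ((0 OR (1 XOR 0)) OR 1) -> 1
  row 26 [11010]: ((0 OR (0 XOR 1)) OR 1) -> 1
  row 27 [11011]: ((0 OR (1 XOR 1)) OR 1) -> 1
  row 28 [11100]: ((1 OR (0 XOR 0)) OR 1) -> 1
  row 29 [11101]: ((1 OR (1 XOR 0)) OR 1) -> 1
  row 30 [11110]: ((1 OR (0 XOR 1)) OR 1) -> 1
  row 31 [11111]: ((1 OR (1 XOR 1)) OR 1) -> 1
Full result column, 4 rows per line (a,b,c fixed per line; d,e runs 00..11 left to right):
  rows 0-3 [a,b,c=000]: 0110  = hex 6
  rows 4-7 [a,b,c=001]: 1111  = hex F
  rows 8-11 [a,b,c=010]: 1111  = hex F
  rows 12-15 [a,b,c=011]: 1111  = hex F
  rows 16-19 [a,b,c=100]: 0110  = hex 6
  rows 20-23 [a,b,c=101]: 1111  = hex F
  rows 24-27 [a,b,c=110]: 1111  = hex F
  rows 28-31 [a,b,c=111]: 1111  = hex F
Output column (row 0 .. row 31) = 01101111111111110110111111111111
Output column grouped in 4s = 0110 1111 1111 1111 0110 1111 1111 1111 = 0x6FFF6FFF
Convert to decimal digit by digit (value = value*16 + digit):
  6 -> 6
  6*16 + 15 (F) = 111
  111*16 + 15 (F) = 1791
  1791*16 + 15 (F) = 28671
  28671*16 + 6 = 458742
  458742*16 + 15 (F) = 7339887
  7339887*16 + 15 (F) = 117438207
  117438207*16 + 15 (F) = 1879011327
Decimal = 1879011327

1879011327


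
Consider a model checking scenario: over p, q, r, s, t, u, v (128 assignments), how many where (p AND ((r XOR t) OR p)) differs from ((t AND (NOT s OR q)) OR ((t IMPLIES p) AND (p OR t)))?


F1 = (p AND ((r XOR t) OR p))
F2 = ((t AND (NOT s OR q)) OR ((t IMPLIES p) AND (p OR t)))
Evaluate both on each of 128 rows (bits = p,q,r,s,t,u,v):
  row 0 [0000000]: F1=0 F2=0 -> 0
  row 1 [0000001]: F1=0 F2=0 -> 0
  row 2 [0000010]: F1=0 F2=0 -> 0
  row 3 [0000011]: F1=0 F2=0 -> 0
  row 4 [0000100]: F1=0 F2=1 (differ) -> 1
  (every remaining row is evaluated the same way; all 128 results are listed next)
Full result column, 8 rows per line (p,q,r,s fixed per line; t,u,v runs 000..111 left to right):
  rows 0-7 [p,q,r,s=0000]: 00001111  (ones: 4)
  rows 8-15 [p,q,r,s=0001]: 00000000  (ones: 0)
  rows 16-23 [p,q,r,s=0010]: 00001111  (ones: 4)
  rows 24-31 [p,q,r,s=0011]: 00000000  (ones: 0)
  rows 32-39 [p,q,r,s=0100]: 00001111  (ones: 4)
  rows 40-47 [p,q,r,s=0101]: 00001111  (ones: 4)
  rows 48-55 [p,q,r,s=0110]: 00001111  (ones: 4)
  rows 56-63 [p,q,r,s=0111]: 00001111  (ones: 4)
  rows 64-71 [p,q,r,s=1000]: 00000000  (ones: 0)
  rows 72-79 [p,q,r,s=1001]: 00000000  (ones: 0)
  rows 80-87 [p,q,r,s=1010]: 00000000  (ones: 0)
  rows 88-95 [p,q,r,s=1011]: 00000000  (ones: 0)
  rows 96-103 [p,q,r,s=1100]: 00000000  (ones: 0)
  rows 104-111 [p,q,r,s=1101]: 00000000  (ones: 0)
  rows 112-119 [p,q,r,s=1110]: 00000000  (ones: 0)
  rows 120-127 [p,q,r,s=1111]: 00000000  (ones: 0)
Disagreements = 4+0+4+0+4+4+4+4+0+0+0+0+0+0+0+0 = 24

24


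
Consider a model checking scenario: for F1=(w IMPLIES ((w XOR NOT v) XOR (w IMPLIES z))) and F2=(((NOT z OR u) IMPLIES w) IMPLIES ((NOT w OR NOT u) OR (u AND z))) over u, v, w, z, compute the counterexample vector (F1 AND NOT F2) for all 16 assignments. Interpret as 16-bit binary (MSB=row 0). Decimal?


F1 = (w IMPLIES ((w XOR NOT v) XOR (w IMPLIES z)))
F2 = (((NOT z OR u) IMPLIES w) IMPLIES ((NOT w OR NOT u) OR (u AND z)))
Counterexample to F1=>F2 is where F1=1 and F2=0.
Evaluate each row (bits = u,v,w,z, MSB first):
  row 0 [0000]: F1=1 F2=1 -> F1&~F2 -> 0
  row 1 [0001]: F1=1 F2=1 -> F1&~F2 -> 0
  row 2 [0010]: F1=0 F2=1 -> F1&~F2 -> 0
  row 3 [0011]: F1=1 F2=1 -> F1&~F2 -> 0
  row 4 [0100]: F1=1 F2=1 -> F1&~F2 -> 0
  row 5 [0101]: F1=1 F2=1 -> F1&~F2 -> 0
  row 6 [0110]: F1=1 F2=1 -> F1&~F2 -> 0
  row 7 [0111]: F1=0 F2=1 -> F1&~F2 -> 0
  row 8 [1000]: F1=1 F2=1 -> F1&~F2 -> 0
  row 9 [1001]: F1=1 F2=1 -> F1&~F2 -> 0
  row 10 [1010]: F1=0 F2=0 -> F1&~F2 -> 0
  row 11 [1011]: F1=1 F2=1 -> F1&~F2 -> 0
  row 12 [1100]: F1=1 F2=1 -> F1&~F2 -> 0
  row 13 [1101]: F1=1 F2=1 -> F1&~F2 -> 0
  row 14 [1110]: F1=1 F2=0 -> F1&~F2 -> 1
  row 15 [1111]: F1=0 F2=1 -> F1&~F2 -> 0
Full result column, 4 rows per line (u,v fixed per line; w,z runs 00..11 left to right):
  rows 0-3 [u,v=00]: 0000  = hex 0
  rows 4-7 [u,v=01]: 0000  = hex 0
  rows 8-11 [u,v=10]: 0000  = hex 0
  rows 12-15 [u,v=11]: 0010  = hex 2
Counterexample vector (row 0 .. row 15) = 0000000000000010
Output column grouped in 4s = 0000 0000 0000 0010 = 0x0002
Convert to decimal digit by digit (value = value*16 + digit):
  0 -> 0
  0*16 + 0 = 0
  0*16 + 0 = 0
  0*16 + 2 = 2
Decimal = 2

2


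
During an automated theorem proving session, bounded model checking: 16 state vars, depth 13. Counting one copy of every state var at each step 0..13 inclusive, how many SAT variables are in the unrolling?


BMC unrolls to depth k, creating one copy of each state var for steps 0..k.
Step count = 13 + 1 = 14 (steps 0 through 13)
Vars per step = 16
Total = 16 * 14 = 224

224


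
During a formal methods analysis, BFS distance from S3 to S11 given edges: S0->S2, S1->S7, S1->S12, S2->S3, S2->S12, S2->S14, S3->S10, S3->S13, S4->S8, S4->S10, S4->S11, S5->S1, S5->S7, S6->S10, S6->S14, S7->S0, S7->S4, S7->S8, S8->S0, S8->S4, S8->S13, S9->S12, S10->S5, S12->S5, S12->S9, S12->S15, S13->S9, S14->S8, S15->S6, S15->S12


BFS layer-by-layer from S3:
  dist 0: {S3}
  dist 1: {S10, S13}
  dist 2: {S5, S9}
  dist 3: {S1, S7, S12}
  dist 4: {S0, S4, S8, S15}
  dist 5: {S2, S6, S11}
  -> S11 reached at distance 5
Shortest path length = 5

5


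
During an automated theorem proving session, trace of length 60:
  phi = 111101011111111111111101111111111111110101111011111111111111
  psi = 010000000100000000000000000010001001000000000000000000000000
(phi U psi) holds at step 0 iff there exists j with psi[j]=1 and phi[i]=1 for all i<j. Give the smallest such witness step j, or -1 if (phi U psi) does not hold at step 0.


(phi U psi) at 0: need smallest j with psi[j]=1 and phi[i]=1 for all i in [0,j).
Scan from step 0:
  step 0: phi=1, psi=0 -> continue
  step 1: psi=1 and phi held for [0,1) -> witness found
Witness step = 1

1


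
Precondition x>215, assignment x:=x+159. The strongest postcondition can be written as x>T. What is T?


Formula: sp(P, x:=E) = exists old_x. (x = E[old_x/x]) AND P[old_x/x] (old_x is the value of x before the assignment; eliminate old_x by solving x = E[old_x/x] for old_x)
Step 1: Precondition P: x>215, i.e. old_x > 215
Step 2: Assignment gives x = old_x + 159, so old_x = x - 159
Step 3: Substitute into P: x - 159 > 215
Step 4: Simplify: x > 215+159 = 374

374


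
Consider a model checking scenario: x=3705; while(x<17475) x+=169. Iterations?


Step 1: x goes from 3705 toward 17475 by 169; the body runs while x<17475, so iterations = ceil((bound-start)/step)
Step 2: Distance=13770
Step 3: ceil(13770/169)=82

82


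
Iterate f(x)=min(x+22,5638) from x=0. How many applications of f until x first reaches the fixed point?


Step 1: x=0, cap=5638, increment=22
Step 2: x grows by 22 each step until capped at 5638; fixed point is x=5638
Step 3: iterations = ceil(5638/22) = 257

257


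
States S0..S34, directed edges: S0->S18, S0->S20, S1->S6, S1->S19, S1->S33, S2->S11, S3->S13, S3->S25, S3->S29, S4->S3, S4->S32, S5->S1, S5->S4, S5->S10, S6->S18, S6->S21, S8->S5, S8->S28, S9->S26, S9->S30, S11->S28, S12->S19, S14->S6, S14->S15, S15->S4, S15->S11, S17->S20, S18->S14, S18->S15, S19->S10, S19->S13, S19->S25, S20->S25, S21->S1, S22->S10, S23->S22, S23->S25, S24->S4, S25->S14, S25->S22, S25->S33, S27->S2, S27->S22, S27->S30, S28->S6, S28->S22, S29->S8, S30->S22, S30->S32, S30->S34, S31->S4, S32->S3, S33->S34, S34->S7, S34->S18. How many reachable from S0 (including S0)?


BFS from S0:
  layer 0: {S0}
  layer 1: {S18, S20}
  layer 2: {S14, S15, S25}
  layer 3: {S4, S6, S11, S22, S33}
  layer 4: {S3, S10, S21, S28, S32, S34}
  layer 5: {S1, S7, S13, S29}
  layer 6: {S8, S19}
  layer 7: {S5}
Reachable set: {S0, S1, S3, S4, S5, S6, S7, S8, S10, S11, S13, S14, S15, S18, S19, S20, S21, S22, S25, S28, S29, S32, S33, S34}
Count = 24

24


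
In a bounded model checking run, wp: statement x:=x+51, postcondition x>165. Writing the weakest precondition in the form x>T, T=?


Formula: wp(x:=E, P) = P[E/x] (substitute E for x in postcondition)
Step 1: Postcondition: x>165
Step 2: Substitute x+51 for x: x+51>165
Step 3: Solve for x: x > 165-51 = 114

114


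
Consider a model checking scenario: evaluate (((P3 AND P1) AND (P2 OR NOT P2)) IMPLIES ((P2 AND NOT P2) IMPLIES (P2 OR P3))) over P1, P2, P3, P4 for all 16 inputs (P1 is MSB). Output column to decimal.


Formula: (((P3 AND P1) AND (P2 OR NOT P2)) IMPLIES ((P2 AND NOT P2) IMPLIES (P2 OR P3))) over P1, P2, P3, P4 (16 rows)
Evaluate each row (bits = P1,P2,P3,P4, MSB first):
  row 0 [0000]: (((0 AND 0) AND (0 OR NOT 0)) IMPLIES ((0 AND NOT 0) IMPLIES (0 OR 0))) -> 1
  row 1 [0001]: (((0 AND 0) AND (0 OR NOT 0)) IMPLIES ((0 AND NOT 0) IMPLIES (0 OR 0))) -> 1
  row 2 [0010]: (((1 AND 0) AND (0 OR NOT 0)) IMPLIES ((0 AND NOT 0) IMPLIES (0 OR 1))) -> 1
  row 3 [0011]: (((1 AND 0) AND (0 OR NOT 0)) IMPLIES ((0 AND NOT 0) IMPLIES (0 OR 1))) -> 1
  row 4 [0100]: (((0 AND 0) AND (1 OR NOT 1)) IMPLIES ((1 AND NOT 1) IMPLIES (1 OR 0))) -> 1
  row 5 [0101]: (((0 AND 0) AND (1 OR NOT 1)) IMPLIES ((1 AND NOT 1) IMPLIES (1 OR 0))) -> 1
  row 6 [0110]: (((1 AND 0) AND (1 OR NOT 1)) IMPLIES ((1 AND NOT 1) IMPLIES (1 OR 1))) -> 1
  row 7 [0111]: (((1 AND 0) AND (1 OR NOT 1)) IMPLIES ((1 AND NOT 1) IMPLIES (1 OR 1))) -> 1
  row 8 [1000]: (((0 AND 1) AND (0 OR NOT 0)) IMPLIES ((0 AND NOT 0) IMPLIES (0 OR 0))) -> 1
  row 9 [1001]: (((0 AND 1) AND (0 OR NOT 0)) IMPLIES ((0 AND NOT 0) IMPLIES (0 OR 0))) -> 1
  row 10 [1010]: (((1 AND 1) AND (0 OR NOT 0)) IMPLIES ((0 AND NOT 0) IMPLIES (0 OR 1))) -> 1
  row 11 [1011]: (((1 AND 1) AND (0 OR NOT 0)) IMPLIES ((0 AND NOT 0) IMPLIES (0 OR 1))) -> 1
  row 12 [1100]: (((0 AND 1) AND (1 OR NOT 1)) IMPLIES ((1 AND NOT 1) IMPLIES (1 OR 0))) -> 1
  row 13 [1101]: (((0 AND 1) AND (1 OR NOT 1)) IMPLIES ((1 AND NOT 1) IMPLIES (1 OR 0))) -> 1
  row 14 [1110]: (((1 AND 1) AND (1 OR NOT 1)) IMPLIES ((1 AND NOT 1) IMPLIES (1 OR 1))) -> 1
  row 15 [1111]: (((1 AND 1) AND (1 OR NOT 1)) IMPLIES ((1 AND NOT 1) IMPLIES (1 OR 1))) -> 1
Full result column, 4 rows per line (P1,P2 fixed per line; P3,P4 runs 00..11 left to right):
  rows 0-3 [P1,P2=00]: 1111  = hex F
  rows 4-7 [P1,P2=01]: 1111  = hex F
  rows 8-11 [P1,P2=10]: 1111  = hex F
  rows 12-15 [P1,P2=11]: 1111  = hex F
Output column (row 0 .. row 15) = 1111111111111111
Output column grouped in 4s = 1111 1111 1111 1111 = 0xFFFF
Convert to decimal digit by digit (value = value*16 + digit):
  F -> 15
  15*16 + 15 (F) = 255
  255*16 + 15 (F) = 4095
  4095*16 + 15 (F) = 65535
Decimal = 65535

65535
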